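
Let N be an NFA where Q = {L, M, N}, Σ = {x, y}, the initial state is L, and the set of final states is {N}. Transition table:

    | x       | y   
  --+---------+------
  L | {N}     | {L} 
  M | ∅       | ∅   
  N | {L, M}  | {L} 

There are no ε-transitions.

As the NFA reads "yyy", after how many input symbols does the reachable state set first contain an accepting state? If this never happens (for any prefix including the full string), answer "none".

Start in {L}.
Read 'y': L→{L}; now {L}.
Read 'y': L→{L}; now {L}.
Read 'y': L→{L}; now {L}.
No reachable set along the way intersects F.

none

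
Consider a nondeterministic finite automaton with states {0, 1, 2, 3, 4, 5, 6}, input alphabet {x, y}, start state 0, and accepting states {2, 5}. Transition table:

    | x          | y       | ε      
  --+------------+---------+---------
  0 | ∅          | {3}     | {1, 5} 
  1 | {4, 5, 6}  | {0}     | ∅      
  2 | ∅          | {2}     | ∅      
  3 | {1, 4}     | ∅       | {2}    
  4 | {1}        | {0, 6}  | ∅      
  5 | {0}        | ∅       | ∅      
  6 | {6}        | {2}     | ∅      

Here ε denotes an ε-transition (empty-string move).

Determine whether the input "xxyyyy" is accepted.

Start: ε-closure({0}) = {0, 1, 5}.
Read 'x': {0, 1, 5} → {0, 1, 4, 5, 6}.
Read 'x': {0, 1, 4, 5, 6} → {0, 1, 4, 5, 6}.
Read 'y': {0, 1, 4, 5, 6} → {0, 1, 2, 3, 5, 6}.
Read 'y': {0, 1, 2, 3, 5, 6} → {0, 1, 2, 3, 5}.
Read 'y': {0, 1, 2, 3, 5} → {0, 1, 2, 3, 5}.
Read 'y': {0, 1, 2, 3, 5} → {0, 1, 2, 3, 5}.
The final set {0, 1, 2, 3, 5} contains the accepting states 2, 5.

Yes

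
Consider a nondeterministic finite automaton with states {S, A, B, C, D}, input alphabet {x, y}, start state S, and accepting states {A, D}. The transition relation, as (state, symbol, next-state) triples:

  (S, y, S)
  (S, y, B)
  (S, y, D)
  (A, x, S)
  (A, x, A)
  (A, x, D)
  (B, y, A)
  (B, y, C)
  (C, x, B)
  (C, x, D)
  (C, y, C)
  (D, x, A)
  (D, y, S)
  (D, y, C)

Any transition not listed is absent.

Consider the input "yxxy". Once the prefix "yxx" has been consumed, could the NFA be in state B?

No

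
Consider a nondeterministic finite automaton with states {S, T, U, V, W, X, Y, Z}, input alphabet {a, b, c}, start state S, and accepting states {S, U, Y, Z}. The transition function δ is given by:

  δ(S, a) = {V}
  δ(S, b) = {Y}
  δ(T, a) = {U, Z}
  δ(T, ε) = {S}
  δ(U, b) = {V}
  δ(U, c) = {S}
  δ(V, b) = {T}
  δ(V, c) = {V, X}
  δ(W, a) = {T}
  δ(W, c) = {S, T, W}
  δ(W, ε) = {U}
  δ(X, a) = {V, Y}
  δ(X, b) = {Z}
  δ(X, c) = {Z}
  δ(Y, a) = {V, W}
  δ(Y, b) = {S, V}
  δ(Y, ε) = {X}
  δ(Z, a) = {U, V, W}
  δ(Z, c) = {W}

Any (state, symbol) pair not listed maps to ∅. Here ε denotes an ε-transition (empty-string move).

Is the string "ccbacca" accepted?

No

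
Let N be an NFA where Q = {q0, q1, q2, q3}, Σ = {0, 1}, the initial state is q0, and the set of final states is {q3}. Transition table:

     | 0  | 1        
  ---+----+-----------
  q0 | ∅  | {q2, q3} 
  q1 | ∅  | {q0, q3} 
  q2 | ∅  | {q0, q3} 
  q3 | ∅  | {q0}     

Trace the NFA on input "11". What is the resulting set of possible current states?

Start in {q0}.
Read '1': q0→{q2, q3}; now {q2, q3}.
Read '1': q2→{q0, q3}, q3→{q0}; now {q0, q3}.

{q0, q3}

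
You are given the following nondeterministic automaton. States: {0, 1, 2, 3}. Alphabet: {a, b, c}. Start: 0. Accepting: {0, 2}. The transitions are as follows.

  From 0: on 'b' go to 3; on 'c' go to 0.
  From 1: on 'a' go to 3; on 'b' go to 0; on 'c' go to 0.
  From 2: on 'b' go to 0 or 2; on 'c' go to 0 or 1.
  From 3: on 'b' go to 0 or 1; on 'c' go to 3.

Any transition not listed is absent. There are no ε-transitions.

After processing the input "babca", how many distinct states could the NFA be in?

0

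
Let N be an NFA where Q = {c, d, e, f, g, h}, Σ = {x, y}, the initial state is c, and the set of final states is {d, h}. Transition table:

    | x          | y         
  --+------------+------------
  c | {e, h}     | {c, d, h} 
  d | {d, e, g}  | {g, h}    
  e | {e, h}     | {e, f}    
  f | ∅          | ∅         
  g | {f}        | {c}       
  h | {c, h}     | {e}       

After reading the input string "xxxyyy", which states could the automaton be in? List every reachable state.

{c, d, e, f, g, h}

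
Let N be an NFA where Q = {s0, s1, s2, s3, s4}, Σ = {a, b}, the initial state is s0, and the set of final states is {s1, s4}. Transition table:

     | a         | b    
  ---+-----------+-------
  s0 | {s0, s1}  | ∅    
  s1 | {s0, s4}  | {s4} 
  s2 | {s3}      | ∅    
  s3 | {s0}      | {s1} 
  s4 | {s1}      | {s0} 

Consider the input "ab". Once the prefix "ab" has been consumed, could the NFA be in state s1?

Start in {s0}.
Read 'a': {s0} → {s0, s1}.
Read 'b': {s0, s1} → {s4}.
State s1 is not in {s4}.

No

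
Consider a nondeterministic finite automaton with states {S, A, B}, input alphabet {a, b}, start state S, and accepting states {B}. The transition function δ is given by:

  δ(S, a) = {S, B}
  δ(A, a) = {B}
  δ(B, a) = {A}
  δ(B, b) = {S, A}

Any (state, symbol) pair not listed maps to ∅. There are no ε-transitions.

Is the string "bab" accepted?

No

Start in {S}.
Read 'b': {S} → ∅.
The set is empty and remains empty for the remaining 2 symbols.
The final set ∅ contains no accepting state.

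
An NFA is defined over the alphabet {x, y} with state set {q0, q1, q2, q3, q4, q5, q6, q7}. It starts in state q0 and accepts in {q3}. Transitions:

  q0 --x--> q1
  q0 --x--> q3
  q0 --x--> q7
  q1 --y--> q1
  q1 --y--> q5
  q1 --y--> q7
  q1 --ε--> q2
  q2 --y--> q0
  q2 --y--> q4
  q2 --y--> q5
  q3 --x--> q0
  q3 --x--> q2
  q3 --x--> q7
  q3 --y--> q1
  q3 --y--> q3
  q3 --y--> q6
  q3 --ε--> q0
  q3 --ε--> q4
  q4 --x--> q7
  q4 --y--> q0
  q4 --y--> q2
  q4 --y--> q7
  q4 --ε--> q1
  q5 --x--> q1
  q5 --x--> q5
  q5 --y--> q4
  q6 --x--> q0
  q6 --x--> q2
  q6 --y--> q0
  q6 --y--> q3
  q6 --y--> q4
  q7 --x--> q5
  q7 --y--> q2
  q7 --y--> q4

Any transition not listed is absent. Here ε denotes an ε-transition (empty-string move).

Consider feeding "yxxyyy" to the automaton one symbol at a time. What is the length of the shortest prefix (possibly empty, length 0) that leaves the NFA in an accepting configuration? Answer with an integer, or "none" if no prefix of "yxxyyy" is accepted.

none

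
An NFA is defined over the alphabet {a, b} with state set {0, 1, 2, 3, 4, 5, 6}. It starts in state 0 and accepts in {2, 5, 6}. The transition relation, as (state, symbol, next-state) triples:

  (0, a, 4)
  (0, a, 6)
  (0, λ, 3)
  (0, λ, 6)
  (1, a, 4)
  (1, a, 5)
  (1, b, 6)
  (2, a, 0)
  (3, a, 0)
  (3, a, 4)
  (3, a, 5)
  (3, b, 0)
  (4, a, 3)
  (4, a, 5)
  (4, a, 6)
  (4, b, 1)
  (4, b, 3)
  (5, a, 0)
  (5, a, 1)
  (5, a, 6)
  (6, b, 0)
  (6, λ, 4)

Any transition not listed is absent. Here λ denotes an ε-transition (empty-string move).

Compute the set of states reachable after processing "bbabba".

Start: ε-closure({0}) = {0, 3, 4, 6}.
Read 'b': {0, 3, 4, 6} → {0, 1, 3, 4, 6}.
Read 'b': {0, 1, 3, 4, 6} → {0, 1, 3, 4, 6}.
Read 'a': {0, 1, 3, 4, 6} → {0, 3, 4, 5, 6}.
Read 'b': {0, 3, 4, 5, 6} → {0, 1, 3, 4, 6}.
Read 'b': {0, 1, 3, 4, 6} → {0, 1, 3, 4, 6}.
Read 'a': {0, 1, 3, 4, 6} → {0, 3, 4, 5, 6}.

{0, 3, 4, 5, 6}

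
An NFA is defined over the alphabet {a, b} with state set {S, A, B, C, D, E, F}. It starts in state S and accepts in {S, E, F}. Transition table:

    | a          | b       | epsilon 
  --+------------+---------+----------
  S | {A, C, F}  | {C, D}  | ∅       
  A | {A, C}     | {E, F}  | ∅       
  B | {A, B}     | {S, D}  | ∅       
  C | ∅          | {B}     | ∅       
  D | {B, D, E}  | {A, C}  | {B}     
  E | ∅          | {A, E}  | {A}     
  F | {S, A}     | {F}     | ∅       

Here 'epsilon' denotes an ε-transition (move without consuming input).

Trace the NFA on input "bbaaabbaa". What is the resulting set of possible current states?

{S, A, B, C, D, E, F}

Start in {S}.
Read 'b': {S} → {B, C, D}.
Read 'b': {B, C, D} → {S, A, B, C, D}.
Read 'a': {S, A, B, C, D} → {A, B, C, D, E, F}.
Read 'a': {A, B, C, D, E, F} → {S, A, B, C, D, E}.
Read 'a': {S, A, B, C, D, E} → {A, B, C, D, E, F}.
Read 'b': {A, B, C, D, E, F} → {S, A, B, C, D, E, F}.
Read 'b': {S, A, B, C, D, E, F} → {S, A, B, C, D, E, F}.
Read 'a': {S, A, B, C, D, E, F} → {S, A, B, C, D, E, F}.
Read 'a': {S, A, B, C, D, E, F} → {S, A, B, C, D, E, F}.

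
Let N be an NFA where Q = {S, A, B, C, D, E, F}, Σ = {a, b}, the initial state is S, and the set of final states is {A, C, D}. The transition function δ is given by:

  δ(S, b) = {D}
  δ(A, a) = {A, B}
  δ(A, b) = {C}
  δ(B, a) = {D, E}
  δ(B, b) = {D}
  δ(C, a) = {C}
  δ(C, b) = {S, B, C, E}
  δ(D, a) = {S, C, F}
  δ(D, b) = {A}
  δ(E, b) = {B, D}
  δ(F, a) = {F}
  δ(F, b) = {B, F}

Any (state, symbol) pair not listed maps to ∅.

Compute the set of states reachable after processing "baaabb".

{S, B, C, D, E, F}

Start in {S}.
Read 'b': {S} → {D}.
Read 'a': {D} → {S, C, F}.
Read 'a': {S, C, F} → {C, F}.
Read 'a': {C, F} → {C, F}.
Read 'b': {C, F} → {S, B, C, E, F}.
Read 'b': {S, B, C, E, F} → {S, B, C, D, E, F}.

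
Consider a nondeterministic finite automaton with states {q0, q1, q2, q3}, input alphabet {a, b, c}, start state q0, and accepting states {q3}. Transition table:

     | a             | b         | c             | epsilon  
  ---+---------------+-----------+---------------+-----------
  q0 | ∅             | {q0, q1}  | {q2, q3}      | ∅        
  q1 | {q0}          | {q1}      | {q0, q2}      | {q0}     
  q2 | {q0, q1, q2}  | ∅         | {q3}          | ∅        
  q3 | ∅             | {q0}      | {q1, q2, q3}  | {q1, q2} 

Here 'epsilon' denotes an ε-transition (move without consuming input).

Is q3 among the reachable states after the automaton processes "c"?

Yes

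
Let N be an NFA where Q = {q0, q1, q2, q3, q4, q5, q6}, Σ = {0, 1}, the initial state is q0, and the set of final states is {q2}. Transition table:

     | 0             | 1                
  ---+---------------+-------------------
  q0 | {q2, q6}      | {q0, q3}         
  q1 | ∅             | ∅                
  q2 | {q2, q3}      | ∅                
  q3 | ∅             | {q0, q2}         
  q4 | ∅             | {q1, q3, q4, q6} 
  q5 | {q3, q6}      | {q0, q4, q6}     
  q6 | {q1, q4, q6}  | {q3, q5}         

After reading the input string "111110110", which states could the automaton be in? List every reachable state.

Start in {q0}.
Read '1': q0→{q0, q3}; now {q0, q3}.
Read '1': q0→{q0, q3}, q3→{q0, q2}; now {q0, q2, q3}.
Read '1': q0→{q0, q3}, q2→∅, q3→{q0, q2}; now {q0, q2, q3}.
Read '1': q0→{q0, q3}, q2→∅, q3→{q0, q2}; now {q0, q2, q3}.
Read '1': q0→{q0, q3}, q2→∅, q3→{q0, q2}; now {q0, q2, q3}.
Read '0': q0→{q2, q6}, q2→{q2, q3}, q3→∅; now {q2, q3, q6}.
Read '1': q2→∅, q3→{q0, q2}, q6→{q3, q5}; now {q0, q2, q3, q5}.
Read '1': q0→{q0, q3}, q2→∅, q3→{q0, q2}, q5→{q0, q4, q6}; now {q0, q2, q3, q4, q6}.
Read '0': q0→{q2, q6}, q2→{q2, q3}, q3→∅, q4→∅, q6→{q1, q4, q6}; now {q1, q2, q3, q4, q6}.

{q1, q2, q3, q4, q6}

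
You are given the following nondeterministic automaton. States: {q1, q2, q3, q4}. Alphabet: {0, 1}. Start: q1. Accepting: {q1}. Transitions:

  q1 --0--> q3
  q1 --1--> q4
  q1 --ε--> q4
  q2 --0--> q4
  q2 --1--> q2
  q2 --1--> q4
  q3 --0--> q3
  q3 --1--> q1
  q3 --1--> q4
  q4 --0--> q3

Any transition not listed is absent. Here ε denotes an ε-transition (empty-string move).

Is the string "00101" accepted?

Start: ε-closure({q1}) = {q1, q4}.
Read '0': q1→{q3}, q4→{q3}; now {q3}.
Read '0': q3→{q3}; now {q3}.
Read '1': q3→{q1, q4}; now {q1, q4}.
Read '0': q1→{q3}, q4→{q3}; now {q3}.
Read '1': q3→{q1, q4}; now {q1, q4}.
The final set {q1, q4} contains the accepting state q1.

Yes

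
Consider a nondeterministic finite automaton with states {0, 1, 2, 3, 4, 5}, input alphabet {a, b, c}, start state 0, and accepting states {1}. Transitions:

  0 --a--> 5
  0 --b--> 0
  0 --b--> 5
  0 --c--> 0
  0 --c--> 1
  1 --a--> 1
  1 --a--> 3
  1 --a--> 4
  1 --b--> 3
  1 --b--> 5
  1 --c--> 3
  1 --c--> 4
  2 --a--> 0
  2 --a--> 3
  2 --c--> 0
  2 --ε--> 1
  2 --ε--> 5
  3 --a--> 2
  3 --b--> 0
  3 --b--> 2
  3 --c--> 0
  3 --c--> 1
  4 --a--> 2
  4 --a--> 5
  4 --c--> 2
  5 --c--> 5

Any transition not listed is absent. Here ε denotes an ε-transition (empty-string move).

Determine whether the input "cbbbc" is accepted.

Yes

Start in {0}.
Read 'c': 0→{0, 1}; now {0, 1}.
Read 'b': 0→{0, 5}, 1→{3, 5}; now {0, 3, 5}.
Read 'b': 0→{0, 5}, 3→{0, 2}, 5→∅; union {0, 2, 5}; ε-closure = {0, 1, 2, 5}.
Read 'b': 0→{0, 5}, 1→{3, 5}, 2→∅, 5→∅; now {0, 3, 5}.
Read 'c': 0→{0, 1}, 3→{0, 1}, 5→{5}; now {0, 1, 5}.
The final set {0, 1, 5} contains the accepting state 1.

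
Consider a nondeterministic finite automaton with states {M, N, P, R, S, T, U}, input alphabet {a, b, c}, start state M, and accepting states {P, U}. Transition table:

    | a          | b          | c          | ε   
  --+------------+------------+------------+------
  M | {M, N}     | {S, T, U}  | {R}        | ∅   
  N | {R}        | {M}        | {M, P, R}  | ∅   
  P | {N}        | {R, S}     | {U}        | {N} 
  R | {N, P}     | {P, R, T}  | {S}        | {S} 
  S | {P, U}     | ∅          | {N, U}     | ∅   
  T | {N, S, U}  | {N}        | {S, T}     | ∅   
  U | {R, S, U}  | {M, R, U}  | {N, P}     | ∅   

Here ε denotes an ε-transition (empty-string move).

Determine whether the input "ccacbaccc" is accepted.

Yes

Start in {M}.
Read 'c': M→{R}; union {R}; ε-closure = {R, S}.
Read 'c': R→{S}, S→{N, U}; now {N, S, U}.
Read 'a': N→{R}, S→{P, U}, U→{R, S, U}; union {P, R, S, U}; ε-closure = {N, P, R, S, U}.
Read 'c': N→{M, P, R}, P→{U}, R→{S}, S→{N, U}, U→{N, P}; now {M, N, P, R, S, U}.
Read 'b': M→{S, T, U}, N→{M}, P→{R, S}, R→{P, R, T}, S→∅, U→{M, R, U}; union {M, P, R, S, T, U}; ε-closure = {M, N, P, R, S, T, U}.
Read 'a': M→{M, N}, N→{R}, P→{N}, R→{N, P}, S→{P, U}, T→{N, S, U}, U→{R, S, U}; now {M, N, P, R, S, U}.
Read 'c': M→{R}, N→{M, P, R}, P→{U}, R→{S}, S→{N, U}, U→{N, P}; now {M, N, P, R, S, U}.
Read 'c': M→{R}, N→{M, P, R}, P→{U}, R→{S}, S→{N, U}, U→{N, P}; now {M, N, P, R, S, U}.
Read 'c': M→{R}, N→{M, P, R}, P→{U}, R→{S}, S→{N, U}, U→{N, P}; now {M, N, P, R, S, U}.
The final set {M, N, P, R, S, U} contains the accepting states P, U.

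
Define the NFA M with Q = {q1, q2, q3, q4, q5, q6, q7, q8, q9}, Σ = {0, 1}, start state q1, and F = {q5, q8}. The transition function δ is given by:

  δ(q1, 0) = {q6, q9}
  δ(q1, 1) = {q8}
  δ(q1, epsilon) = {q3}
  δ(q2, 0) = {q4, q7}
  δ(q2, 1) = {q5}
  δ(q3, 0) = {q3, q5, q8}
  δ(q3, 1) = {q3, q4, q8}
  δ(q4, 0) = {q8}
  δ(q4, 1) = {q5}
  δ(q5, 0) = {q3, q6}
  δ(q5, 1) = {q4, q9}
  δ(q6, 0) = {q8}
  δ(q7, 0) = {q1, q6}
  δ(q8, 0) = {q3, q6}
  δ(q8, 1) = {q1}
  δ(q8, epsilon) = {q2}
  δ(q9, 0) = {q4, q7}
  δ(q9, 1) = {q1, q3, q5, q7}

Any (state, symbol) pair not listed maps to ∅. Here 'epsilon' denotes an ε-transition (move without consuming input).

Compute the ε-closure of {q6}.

{q6}

Begin with {q6}.
No ε-moves leave this set, so the closure equals the set itself.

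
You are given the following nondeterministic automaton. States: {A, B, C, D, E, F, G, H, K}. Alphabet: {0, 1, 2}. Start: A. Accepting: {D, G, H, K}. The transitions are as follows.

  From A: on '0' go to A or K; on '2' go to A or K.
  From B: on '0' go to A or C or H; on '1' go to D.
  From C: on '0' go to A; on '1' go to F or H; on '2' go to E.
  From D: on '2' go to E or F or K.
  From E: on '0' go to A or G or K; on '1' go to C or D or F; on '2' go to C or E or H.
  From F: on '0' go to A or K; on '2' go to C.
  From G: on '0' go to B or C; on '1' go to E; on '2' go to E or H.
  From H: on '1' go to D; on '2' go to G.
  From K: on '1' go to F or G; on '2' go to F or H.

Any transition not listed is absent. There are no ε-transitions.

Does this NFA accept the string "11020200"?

No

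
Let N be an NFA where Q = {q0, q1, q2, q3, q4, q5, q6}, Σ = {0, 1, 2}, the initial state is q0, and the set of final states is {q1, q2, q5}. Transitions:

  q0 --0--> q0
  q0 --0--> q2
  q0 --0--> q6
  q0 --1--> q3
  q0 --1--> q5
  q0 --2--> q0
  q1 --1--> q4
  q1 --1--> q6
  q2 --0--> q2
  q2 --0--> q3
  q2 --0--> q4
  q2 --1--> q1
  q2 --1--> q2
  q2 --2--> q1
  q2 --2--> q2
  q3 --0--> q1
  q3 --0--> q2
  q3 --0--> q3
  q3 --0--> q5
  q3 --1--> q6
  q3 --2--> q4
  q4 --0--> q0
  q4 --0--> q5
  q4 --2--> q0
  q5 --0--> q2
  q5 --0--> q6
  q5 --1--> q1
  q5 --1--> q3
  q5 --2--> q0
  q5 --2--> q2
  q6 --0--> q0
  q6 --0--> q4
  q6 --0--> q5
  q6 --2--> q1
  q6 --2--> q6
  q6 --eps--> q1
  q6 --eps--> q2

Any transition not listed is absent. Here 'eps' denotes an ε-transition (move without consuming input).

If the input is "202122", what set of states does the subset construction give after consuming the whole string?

{q0, q1, q2, q6}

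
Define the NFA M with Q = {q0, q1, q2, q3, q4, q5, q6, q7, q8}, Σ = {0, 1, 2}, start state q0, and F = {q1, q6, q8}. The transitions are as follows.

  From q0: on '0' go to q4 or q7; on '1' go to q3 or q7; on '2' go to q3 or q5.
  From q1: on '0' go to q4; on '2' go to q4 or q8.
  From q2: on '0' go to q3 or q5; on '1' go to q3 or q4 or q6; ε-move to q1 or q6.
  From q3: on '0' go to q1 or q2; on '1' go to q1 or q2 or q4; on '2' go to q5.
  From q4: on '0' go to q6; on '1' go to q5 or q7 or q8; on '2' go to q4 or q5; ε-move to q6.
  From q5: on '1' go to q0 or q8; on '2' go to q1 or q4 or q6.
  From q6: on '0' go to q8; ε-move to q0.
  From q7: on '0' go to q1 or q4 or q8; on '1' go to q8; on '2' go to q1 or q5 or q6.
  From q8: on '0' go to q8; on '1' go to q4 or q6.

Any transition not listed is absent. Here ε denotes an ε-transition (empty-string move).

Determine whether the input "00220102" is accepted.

Start in {q0}.
Read '0': {q0} → {q0, q4, q6, q7}.
Read '0': {q0, q4, q6, q7} → {q0, q1, q4, q6, q7, q8}.
Read '2': {q0, q1, q4, q6, q7, q8} → {q0, q1, q3, q4, q5, q6, q8}.
Read '2': {q0, q1, q3, q4, q5, q6, q8} → {q0, q1, q3, q4, q5, q6, q8}.
Read '0': {q0, q1, q3, q4, q5, q6, q8} → {q0, q1, q2, q4, q6, q7, q8}.
Read '1': {q0, q1, q2, q4, q6, q7, q8} → {q0, q3, q4, q5, q6, q7, q8}.
Read '0': {q0, q3, q4, q5, q6, q7, q8} → {q0, q1, q2, q4, q6, q7, q8}.
Read '2': {q0, q1, q2, q4, q6, q7, q8} → {q0, q1, q3, q4, q5, q6, q8}.
The final set {q0, q1, q3, q4, q5, q6, q8} contains the accepting states q1, q6, q8.

Yes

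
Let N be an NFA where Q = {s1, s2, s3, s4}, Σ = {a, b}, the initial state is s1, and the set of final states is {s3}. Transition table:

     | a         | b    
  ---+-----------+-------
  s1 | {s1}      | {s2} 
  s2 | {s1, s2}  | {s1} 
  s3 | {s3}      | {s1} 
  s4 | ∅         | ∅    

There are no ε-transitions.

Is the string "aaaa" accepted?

No

Start in {s1}.
Read 'a': s1→{s1}; now {s1}.
Read 'a': s1→{s1}; now {s1}.
Read 'a': s1→{s1}; now {s1}.
Read 'a': s1→{s1}; now {s1}.
The final set {s1} contains no accepting state.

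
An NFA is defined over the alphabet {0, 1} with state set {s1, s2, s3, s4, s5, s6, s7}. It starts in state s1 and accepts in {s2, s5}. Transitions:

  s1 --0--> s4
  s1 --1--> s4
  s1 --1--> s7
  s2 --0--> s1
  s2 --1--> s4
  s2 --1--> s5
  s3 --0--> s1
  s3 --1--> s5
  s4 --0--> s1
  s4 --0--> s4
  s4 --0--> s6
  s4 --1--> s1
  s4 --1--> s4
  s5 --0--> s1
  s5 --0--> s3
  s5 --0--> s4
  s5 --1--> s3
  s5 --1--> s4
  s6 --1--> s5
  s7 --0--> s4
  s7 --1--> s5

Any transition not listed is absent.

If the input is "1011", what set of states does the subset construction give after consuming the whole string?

{s1, s3, s4, s5, s7}

Start in {s1}.
Read '1': {s1} → {s4, s7}.
Read '0': {s4, s7} → {s1, s4, s6}.
Read '1': {s1, s4, s6} → {s1, s4, s5, s7}.
Read '1': {s1, s4, s5, s7} → {s1, s3, s4, s5, s7}.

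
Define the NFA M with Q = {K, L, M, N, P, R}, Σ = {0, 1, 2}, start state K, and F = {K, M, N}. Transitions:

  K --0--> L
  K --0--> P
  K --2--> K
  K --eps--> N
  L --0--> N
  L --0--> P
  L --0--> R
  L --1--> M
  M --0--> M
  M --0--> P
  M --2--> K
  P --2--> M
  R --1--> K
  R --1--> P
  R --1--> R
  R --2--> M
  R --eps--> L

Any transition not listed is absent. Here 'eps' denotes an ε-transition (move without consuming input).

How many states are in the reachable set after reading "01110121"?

0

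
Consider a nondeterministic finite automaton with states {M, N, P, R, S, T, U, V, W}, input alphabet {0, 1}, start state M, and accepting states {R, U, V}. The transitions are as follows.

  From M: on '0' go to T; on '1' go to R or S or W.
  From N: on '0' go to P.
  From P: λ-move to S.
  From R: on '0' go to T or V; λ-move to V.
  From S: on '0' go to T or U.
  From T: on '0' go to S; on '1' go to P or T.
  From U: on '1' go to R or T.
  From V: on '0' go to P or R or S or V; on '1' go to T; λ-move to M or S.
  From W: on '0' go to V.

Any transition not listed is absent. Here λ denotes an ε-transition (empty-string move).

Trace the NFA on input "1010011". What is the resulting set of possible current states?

{M, P, R, S, T, V, W}

Start in {M}.
Read '1': M→{R, S, W}; union {R, S, W}; ε-closure = {M, R, S, V, W}.
Read '0': M→{T}, R→{T, V}, S→{T, U}, V→{P, R, S, V}, W→{V}; union {P, R, S, T, U, V}; ε-closure = {M, P, R, S, T, U, V}.
Read '1': M→{R, S, W}, P→∅, R→∅, S→∅, T→{P, T}, U→{R, T}, V→{T}; union {P, R, S, T, W}; ε-closure = {M, P, R, S, T, V, W}.
Read '0': M→{T}, P→∅, R→{T, V}, S→{T, U}, T→{S}, V→{P, R, S, V}, W→{V}; union {P, R, S, T, U, V}; ε-closure = {M, P, R, S, T, U, V}.
Read '0': M→{T}, P→∅, R→{T, V}, S→{T, U}, T→{S}, U→∅, V→{P, R, S, V}; union {P, R, S, T, U, V}; ε-closure = {M, P, R, S, T, U, V}.
Read '1': M→{R, S, W}, P→∅, R→∅, S→∅, T→{P, T}, U→{R, T}, V→{T}; union {P, R, S, T, W}; ε-closure = {M, P, R, S, T, V, W}.
Read '1': M→{R, S, W}, P→∅, R→∅, S→∅, T→{P, T}, V→{T}, W→∅; union {P, R, S, T, W}; ε-closure = {M, P, R, S, T, V, W}.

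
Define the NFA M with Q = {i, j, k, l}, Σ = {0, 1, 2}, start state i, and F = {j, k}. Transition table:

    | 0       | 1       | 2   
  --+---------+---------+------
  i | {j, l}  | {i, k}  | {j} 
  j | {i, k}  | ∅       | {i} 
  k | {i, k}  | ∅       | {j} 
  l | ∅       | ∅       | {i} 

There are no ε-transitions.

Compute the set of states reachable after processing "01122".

∅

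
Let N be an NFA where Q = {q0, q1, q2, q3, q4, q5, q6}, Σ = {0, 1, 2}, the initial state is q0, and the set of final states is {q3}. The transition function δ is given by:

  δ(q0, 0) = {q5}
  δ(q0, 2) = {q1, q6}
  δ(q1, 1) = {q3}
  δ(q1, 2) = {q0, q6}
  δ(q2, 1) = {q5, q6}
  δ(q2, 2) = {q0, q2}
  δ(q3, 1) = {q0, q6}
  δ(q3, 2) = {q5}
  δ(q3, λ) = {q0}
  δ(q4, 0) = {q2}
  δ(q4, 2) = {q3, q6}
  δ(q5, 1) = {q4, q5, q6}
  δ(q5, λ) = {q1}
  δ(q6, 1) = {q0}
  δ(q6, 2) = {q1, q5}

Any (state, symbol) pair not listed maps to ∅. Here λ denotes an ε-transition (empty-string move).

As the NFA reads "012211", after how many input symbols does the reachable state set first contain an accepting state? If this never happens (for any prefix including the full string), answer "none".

2

Start in {q0}.
Read '0': {q0} → {q1, q5}.
Read '1': {q1, q5} → {q0, q1, q3, q4, q5, q6}.
None of the earlier sets intersect F, but {q0, q1, q3, q4, q5, q6} does.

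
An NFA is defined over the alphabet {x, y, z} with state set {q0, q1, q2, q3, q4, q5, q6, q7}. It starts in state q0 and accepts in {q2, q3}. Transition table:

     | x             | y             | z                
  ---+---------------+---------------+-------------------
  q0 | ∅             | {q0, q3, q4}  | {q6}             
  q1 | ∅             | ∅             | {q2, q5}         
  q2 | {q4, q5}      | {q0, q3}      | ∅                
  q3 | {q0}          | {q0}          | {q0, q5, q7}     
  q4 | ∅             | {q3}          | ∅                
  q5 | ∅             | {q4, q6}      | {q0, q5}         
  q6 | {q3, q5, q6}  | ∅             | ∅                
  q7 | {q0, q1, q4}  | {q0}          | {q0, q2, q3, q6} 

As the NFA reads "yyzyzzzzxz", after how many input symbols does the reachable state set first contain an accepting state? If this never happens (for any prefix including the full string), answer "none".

1

Start in {q0}.
Read 'y': {q0} → {q0, q3, q4}.
None of the earlier sets intersect F, but {q0, q3, q4} does.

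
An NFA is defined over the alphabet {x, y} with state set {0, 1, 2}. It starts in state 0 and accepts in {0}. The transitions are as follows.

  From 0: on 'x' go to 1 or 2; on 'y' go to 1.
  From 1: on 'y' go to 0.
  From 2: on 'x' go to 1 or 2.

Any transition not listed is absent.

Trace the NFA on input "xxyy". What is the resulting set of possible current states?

Start in {0}.
Read 'x': {0} → {1, 2}.
Read 'x': {1, 2} → {1, 2}.
Read 'y': {1, 2} → {0}.
Read 'y': {0} → {1}.

{1}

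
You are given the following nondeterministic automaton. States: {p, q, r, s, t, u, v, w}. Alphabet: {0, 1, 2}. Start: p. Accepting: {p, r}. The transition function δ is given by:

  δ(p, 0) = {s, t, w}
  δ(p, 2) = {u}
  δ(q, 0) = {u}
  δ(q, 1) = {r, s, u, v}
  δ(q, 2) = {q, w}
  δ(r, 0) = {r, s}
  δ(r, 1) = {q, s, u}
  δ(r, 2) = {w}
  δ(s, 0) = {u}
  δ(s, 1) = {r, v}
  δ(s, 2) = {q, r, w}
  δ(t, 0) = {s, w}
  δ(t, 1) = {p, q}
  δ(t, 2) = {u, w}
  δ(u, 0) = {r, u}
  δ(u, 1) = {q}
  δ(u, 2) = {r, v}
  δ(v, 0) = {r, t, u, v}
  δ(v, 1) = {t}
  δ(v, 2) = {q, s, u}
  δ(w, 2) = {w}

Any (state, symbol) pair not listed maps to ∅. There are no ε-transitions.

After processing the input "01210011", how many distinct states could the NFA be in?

Start in {p}.
Read '0': {p} → {s, t, w}.
Read '1': {s, t, w} → {p, q, r, v}.
Read '2': {p, q, r, v} → {q, s, u, w}.
Read '1': {q, s, u, w} → {q, r, s, u, v}.
Read '0': {q, r, s, u, v} → {r, s, t, u, v}.
Read '0': {r, s, t, u, v} → {r, s, t, u, v, w}.
Read '1': {r, s, t, u, v, w} → {p, q, r, s, t, u, v}.
Read '1': {p, q, r, s, t, u, v} → {p, q, r, s, t, u, v}.
That set has 7 states.

7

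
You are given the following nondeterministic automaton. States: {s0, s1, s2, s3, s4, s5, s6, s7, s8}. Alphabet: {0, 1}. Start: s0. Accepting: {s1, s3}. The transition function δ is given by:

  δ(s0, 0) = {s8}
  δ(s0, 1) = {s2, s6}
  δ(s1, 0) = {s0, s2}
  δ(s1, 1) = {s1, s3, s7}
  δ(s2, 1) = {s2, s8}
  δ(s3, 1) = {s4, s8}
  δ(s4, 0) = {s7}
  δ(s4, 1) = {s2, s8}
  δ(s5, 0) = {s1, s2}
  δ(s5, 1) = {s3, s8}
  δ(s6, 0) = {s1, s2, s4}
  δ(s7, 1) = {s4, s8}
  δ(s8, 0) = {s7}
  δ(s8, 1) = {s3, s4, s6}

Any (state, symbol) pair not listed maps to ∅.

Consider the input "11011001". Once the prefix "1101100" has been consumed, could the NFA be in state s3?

Start in {s0}.
Read '1': s0→{s2, s6}; now {s2, s6}.
Read '1': s2→{s2, s8}, s6→∅; now {s2, s8}.
Read '0': s2→∅, s8→{s7}; now {s7}.
Read '1': s7→{s4, s8}; now {s4, s8}.
Read '1': s4→{s2, s8}, s8→{s3, s4, s6}; now {s2, s3, s4, s6, s8}.
Read '0': s2→∅, s3→∅, s4→{s7}, s6→{s1, s2, s4}, s8→{s7}; now {s1, s2, s4, s7}.
Read '0': s1→{s0, s2}, s2→∅, s4→{s7}, s7→∅; now {s0, s2, s7}.
State s3 is not in {s0, s2, s7}.

No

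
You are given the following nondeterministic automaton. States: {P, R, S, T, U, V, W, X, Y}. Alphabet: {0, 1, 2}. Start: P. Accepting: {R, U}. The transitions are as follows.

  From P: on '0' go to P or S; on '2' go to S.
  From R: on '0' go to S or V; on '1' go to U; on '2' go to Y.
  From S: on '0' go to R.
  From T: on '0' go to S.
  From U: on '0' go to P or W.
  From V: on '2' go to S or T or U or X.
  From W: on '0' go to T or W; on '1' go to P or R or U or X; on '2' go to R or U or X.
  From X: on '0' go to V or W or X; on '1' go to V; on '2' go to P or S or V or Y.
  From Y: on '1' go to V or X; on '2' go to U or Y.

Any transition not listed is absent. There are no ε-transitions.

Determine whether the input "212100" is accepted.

No

Start in {P}.
Read '2': P→{S}; now {S}.
Read '1': S→∅; now ∅.
The set is empty and remains empty for the remaining 4 symbols.
The final set ∅ contains no accepting state.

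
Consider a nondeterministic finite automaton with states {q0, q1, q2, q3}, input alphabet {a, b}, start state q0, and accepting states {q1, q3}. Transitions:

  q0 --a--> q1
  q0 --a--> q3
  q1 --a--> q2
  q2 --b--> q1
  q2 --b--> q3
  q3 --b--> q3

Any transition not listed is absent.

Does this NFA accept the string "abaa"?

No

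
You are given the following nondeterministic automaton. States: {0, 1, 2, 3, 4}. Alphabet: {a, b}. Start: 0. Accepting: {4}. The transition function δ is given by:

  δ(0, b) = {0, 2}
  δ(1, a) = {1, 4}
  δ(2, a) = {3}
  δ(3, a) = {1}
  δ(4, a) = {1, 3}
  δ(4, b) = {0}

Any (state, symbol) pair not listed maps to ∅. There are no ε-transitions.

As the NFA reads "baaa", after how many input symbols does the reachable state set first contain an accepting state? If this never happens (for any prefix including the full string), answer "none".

Start in {0}.
Read 'b': {0} → {0, 2}.
Read 'a': {0, 2} → {3}.
Read 'a': {3} → {1}.
Read 'a': {1} → {1, 4}.
None of the earlier sets intersect F, but {1, 4} does.

4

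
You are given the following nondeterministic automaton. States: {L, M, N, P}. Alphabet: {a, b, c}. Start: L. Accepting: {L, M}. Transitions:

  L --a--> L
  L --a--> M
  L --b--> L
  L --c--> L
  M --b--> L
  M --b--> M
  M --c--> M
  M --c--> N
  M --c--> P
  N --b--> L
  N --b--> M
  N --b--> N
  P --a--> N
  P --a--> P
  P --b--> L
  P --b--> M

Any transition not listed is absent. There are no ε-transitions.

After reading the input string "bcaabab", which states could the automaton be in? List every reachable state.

{L, M}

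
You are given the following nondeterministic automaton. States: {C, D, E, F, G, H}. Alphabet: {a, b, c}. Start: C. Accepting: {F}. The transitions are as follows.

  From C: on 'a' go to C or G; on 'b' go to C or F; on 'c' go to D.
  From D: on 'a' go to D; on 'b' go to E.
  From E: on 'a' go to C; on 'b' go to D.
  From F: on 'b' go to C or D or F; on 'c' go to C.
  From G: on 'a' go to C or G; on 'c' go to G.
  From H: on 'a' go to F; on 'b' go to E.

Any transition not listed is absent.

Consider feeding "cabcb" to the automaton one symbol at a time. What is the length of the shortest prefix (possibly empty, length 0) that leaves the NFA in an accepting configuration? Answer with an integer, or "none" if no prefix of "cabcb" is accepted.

none

Start in {C}.
Read 'c': C→{D}; now {D}.
Read 'a': D→{D}; now {D}.
Read 'b': D→{E}; now {E}.
Read 'c': E→∅; now ∅.
The set is empty and remains empty for the remaining 1 symbol.
No reachable set along the way intersects F.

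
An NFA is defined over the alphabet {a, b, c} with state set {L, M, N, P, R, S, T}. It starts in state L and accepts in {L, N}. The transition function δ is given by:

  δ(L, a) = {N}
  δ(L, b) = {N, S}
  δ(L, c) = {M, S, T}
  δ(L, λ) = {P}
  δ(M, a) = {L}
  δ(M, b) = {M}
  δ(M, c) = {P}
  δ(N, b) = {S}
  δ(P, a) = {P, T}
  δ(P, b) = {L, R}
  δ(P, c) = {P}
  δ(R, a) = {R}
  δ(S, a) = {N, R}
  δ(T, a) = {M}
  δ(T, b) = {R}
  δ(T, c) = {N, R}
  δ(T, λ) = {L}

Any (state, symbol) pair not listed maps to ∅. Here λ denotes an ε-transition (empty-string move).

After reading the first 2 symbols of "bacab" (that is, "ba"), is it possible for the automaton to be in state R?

Yes

Start: ε-closure({L}) = {L, P}.
Read 'b': {L, P} → {L, N, P, R, S}.
Read 'a': {L, N, P, R, S} → {L, N, P, R, T}.
State R is in {L, N, P, R, T}.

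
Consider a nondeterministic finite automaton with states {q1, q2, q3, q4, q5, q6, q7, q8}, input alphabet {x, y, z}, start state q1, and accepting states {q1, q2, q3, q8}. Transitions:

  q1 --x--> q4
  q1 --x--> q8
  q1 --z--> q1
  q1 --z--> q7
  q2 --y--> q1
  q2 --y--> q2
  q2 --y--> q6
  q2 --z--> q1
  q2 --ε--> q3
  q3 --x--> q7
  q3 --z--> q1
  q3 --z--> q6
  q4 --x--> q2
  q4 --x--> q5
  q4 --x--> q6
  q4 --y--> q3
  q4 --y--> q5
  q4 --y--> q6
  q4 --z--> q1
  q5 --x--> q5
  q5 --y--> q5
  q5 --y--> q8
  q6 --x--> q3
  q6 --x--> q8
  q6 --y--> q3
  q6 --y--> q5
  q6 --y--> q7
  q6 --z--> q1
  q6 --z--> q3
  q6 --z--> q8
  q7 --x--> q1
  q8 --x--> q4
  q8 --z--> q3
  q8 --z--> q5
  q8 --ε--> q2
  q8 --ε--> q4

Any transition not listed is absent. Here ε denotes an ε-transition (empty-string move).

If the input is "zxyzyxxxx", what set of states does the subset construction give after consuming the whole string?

{q1, q2, q3, q4, q5, q6, q7, q8}

Start in {q1}.
Read 'z': q1→{q1, q7}; now {q1, q7}.
Read 'x': q1→{q4, q8}, q7→{q1}; union {q1, q4, q8}; ε-closure = {q1, q2, q3, q4, q8}.
Read 'y': q1→∅, q2→{q1, q2, q6}, q3→∅, q4→{q3, q5, q6}, q8→∅; now {q1, q2, q3, q5, q6}.
Read 'z': q1→{q1, q7}, q2→{q1}, q3→{q1, q6}, q5→∅, q6→{q1, q3, q8}; union {q1, q3, q6, q7, q8}; ε-closure = {q1, q2, q3, q4, q6, q7, q8}.
Read 'y': q1→∅, q2→{q1, q2, q6}, q3→∅, q4→{q3, q5, q6}, q6→{q3, q5, q7}, q7→∅, q8→∅; now {q1, q2, q3, q5, q6, q7}.
Read 'x': q1→{q4, q8}, q2→∅, q3→{q7}, q5→{q5}, q6→{q3, q8}, q7→{q1}; union {q1, q3, q4, q5, q7, q8}; ε-closure = {q1, q2, q3, q4, q5, q7, q8}.
Read 'x': q1→{q4, q8}, q2→∅, q3→{q7}, q4→{q2, q5, q6}, q5→{q5}, q7→{q1}, q8→{q4}; union {q1, q2, q4, q5, q6, q7, q8}; ε-closure = {q1, q2, q3, q4, q5, q6, q7, q8}.
Read 'x': q1→{q4, q8}, q2→∅, q3→{q7}, q4→{q2, q5, q6}, q5→{q5}, q6→{q3, q8}, q7→{q1}, q8→{q4}; now {q1, q2, q3, q4, q5, q6, q7, q8}.
Read 'x': q1→{q4, q8}, q2→∅, q3→{q7}, q4→{q2, q5, q6}, q5→{q5}, q6→{q3, q8}, q7→{q1}, q8→{q4}; now {q1, q2, q3, q4, q5, q6, q7, q8}.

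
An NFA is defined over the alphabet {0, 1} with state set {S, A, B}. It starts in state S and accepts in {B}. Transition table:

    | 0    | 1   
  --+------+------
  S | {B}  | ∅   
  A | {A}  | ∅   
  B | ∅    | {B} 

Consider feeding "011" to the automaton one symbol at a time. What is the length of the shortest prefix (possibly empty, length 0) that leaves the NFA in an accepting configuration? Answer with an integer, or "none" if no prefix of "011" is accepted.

Start in {S}.
Read '0': S→{B}; now {B}.
None of the earlier sets intersect F, but {B} does.

1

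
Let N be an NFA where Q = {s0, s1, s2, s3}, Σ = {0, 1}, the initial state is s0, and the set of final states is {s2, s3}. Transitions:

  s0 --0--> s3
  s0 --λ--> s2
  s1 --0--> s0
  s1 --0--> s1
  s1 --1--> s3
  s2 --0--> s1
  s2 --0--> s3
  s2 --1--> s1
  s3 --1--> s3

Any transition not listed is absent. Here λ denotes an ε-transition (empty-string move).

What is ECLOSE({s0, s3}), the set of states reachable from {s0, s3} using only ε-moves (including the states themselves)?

{s0, s2, s3}

Begin with {s0, s3}.
ε-move s0 → s2; add s2.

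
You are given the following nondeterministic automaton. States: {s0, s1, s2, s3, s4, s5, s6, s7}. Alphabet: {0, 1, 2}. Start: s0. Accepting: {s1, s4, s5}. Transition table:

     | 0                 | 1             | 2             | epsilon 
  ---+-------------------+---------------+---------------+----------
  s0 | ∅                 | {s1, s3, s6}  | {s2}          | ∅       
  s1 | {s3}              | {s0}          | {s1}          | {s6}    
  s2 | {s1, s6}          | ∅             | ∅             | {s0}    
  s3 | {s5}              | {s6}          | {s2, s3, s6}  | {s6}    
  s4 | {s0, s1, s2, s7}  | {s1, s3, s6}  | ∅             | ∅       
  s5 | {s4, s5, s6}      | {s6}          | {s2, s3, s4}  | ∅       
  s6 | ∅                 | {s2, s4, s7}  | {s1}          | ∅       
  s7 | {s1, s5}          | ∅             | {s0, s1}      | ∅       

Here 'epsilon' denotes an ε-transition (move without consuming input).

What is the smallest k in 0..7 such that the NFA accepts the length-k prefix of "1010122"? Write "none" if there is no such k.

1

Start in {s0}.
Read '1': {s0} → {s1, s3, s6}.
None of the earlier sets intersect F, but {s1, s3, s6} does.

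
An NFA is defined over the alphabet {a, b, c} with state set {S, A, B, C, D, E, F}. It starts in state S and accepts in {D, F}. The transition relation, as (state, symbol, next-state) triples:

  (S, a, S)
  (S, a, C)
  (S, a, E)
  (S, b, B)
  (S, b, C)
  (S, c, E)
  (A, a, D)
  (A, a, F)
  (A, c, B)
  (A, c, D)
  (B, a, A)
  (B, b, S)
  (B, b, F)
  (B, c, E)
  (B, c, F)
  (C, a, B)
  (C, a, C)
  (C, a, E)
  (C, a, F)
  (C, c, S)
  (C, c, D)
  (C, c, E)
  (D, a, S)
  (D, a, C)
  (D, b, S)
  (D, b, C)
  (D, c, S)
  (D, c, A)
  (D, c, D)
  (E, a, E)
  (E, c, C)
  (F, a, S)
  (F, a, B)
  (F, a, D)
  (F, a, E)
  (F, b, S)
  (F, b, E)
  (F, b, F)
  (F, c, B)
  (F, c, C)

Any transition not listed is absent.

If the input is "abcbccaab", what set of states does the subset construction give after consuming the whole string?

{S, B, C, E, F}

Start in {S}.
Read 'a': S→{S, C, E}; now {S, C, E}.
Read 'b': S→{B, C}, C→∅, E→∅; now {B, C}.
Read 'c': B→{E, F}, C→{S, D, E}; now {S, D, E, F}.
Read 'b': S→{B, C}, D→{S, C}, E→∅, F→{S, E, F}; now {S, B, C, E, F}.
Read 'c': S→{E}, B→{E, F}, C→{S, D, E}, E→{C}, F→{B, C}; now {S, B, C, D, E, F}.
Read 'c': S→{E}, B→{E, F}, C→{S, D, E}, D→{S, A, D}, E→{C}, F→{B, C}; now {S, A, B, C, D, E, F}.
Read 'a': S→{S, C, E}, A→{D, F}, B→{A}, C→{B, C, E, F}, D→{S, C}, E→{E}, F→{S, B, D, E}; now {S, A, B, C, D, E, F}.
Read 'a': S→{S, C, E}, A→{D, F}, B→{A}, C→{B, C, E, F}, D→{S, C}, E→{E}, F→{S, B, D, E}; now {S, A, B, C, D, E, F}.
Read 'b': S→{B, C}, A→∅, B→{S, F}, C→∅, D→{S, C}, E→∅, F→{S, E, F}; now {S, B, C, E, F}.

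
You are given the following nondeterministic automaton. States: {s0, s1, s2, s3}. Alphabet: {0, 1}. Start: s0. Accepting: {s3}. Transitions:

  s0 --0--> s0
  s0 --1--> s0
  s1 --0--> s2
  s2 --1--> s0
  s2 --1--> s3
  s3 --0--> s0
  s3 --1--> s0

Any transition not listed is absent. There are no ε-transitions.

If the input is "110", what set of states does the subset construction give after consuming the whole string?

{s0}

Start in {s0}.
Read '1': {s0} → {s0}.
Read '1': {s0} → {s0}.
Read '0': {s0} → {s0}.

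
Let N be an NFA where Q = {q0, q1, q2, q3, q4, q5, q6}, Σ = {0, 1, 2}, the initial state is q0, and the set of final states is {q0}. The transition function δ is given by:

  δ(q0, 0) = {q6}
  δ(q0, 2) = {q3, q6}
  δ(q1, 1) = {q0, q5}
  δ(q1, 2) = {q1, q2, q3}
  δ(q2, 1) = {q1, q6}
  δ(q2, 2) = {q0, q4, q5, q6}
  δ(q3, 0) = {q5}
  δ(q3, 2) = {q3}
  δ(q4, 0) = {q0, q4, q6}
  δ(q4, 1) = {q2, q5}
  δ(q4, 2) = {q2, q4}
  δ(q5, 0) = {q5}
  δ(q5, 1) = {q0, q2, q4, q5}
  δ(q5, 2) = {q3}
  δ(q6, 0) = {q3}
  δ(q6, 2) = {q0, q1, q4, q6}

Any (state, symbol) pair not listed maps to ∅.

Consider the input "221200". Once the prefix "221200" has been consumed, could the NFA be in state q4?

Yes

Start in {q0}.
Read '2': q0→{q3, q6}; now {q3, q6}.
Read '2': q3→{q3}, q6→{q0, q1, q4, q6}; now {q0, q1, q3, q4, q6}.
Read '1': q0→∅, q1→{q0, q5}, q3→∅, q4→{q2, q5}, q6→∅; now {q0, q2, q5}.
Read '2': q0→{q3, q6}, q2→{q0, q4, q5, q6}, q5→{q3}; now {q0, q3, q4, q5, q6}.
Read '0': q0→{q6}, q3→{q5}, q4→{q0, q4, q6}, q5→{q5}, q6→{q3}; now {q0, q3, q4, q5, q6}.
Read '0': q0→{q6}, q3→{q5}, q4→{q0, q4, q6}, q5→{q5}, q6→{q3}; now {q0, q3, q4, q5, q6}.
State q4 is in {q0, q3, q4, q5, q6}.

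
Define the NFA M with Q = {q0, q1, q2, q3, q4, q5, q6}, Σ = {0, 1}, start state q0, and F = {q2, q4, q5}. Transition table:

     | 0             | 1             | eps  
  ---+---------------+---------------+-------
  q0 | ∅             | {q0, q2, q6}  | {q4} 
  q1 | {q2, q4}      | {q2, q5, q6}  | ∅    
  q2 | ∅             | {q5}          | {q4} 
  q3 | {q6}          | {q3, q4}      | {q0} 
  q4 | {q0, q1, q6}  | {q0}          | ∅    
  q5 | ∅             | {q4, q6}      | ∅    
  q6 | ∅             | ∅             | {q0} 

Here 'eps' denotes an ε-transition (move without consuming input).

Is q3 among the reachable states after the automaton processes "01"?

No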